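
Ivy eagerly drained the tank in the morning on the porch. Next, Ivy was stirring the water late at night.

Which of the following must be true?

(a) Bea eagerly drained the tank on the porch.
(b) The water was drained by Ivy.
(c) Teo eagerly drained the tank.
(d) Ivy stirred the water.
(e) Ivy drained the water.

(a) Not entailed — the passage has Ivy draining the tank, not Bea.
(b) Not entailed — Ivy drained the tank, not the water; the water belongs to the stirring event.
(c) Not entailed — the passage has Ivy draining the tank, not Teo.
(d) Entailed — 'stir' is an activity; 'was stirring' entails that some stirring happened, so 'stirred' holds.
(e) Not entailed — Ivy drained the tank, not the water; the water belongs to the stirring event.

(d)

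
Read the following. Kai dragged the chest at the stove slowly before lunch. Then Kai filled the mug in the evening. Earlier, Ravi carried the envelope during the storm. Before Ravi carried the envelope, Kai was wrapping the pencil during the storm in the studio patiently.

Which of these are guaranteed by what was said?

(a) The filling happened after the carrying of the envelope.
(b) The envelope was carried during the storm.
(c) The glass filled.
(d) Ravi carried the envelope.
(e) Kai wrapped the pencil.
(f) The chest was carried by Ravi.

(a) Entailed — the narrative places the carrying before the filling.
(b) Entailed — the original entails any weakening of itself; this just generalizes the agent.
(c) Not entailed — the mug is what filled, not the glass.
(d) Entailed — this follows by dropping conjuncts from the carrying event's description.
(e) Not entailed — 'was wrapping' is progressive on an accomplishment; it does not entail the completed 'wrapped'.
(f) Not entailed — Ravi carried the envelope, not the chest; the chest belongs to the dragging event.

(a), (b), (d)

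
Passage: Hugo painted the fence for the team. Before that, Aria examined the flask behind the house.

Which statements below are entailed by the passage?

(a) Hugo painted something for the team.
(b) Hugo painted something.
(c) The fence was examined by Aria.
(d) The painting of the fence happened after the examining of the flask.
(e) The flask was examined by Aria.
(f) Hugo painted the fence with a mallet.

(a), (b), (d), (e)

(a) Entailed — this follows by dropping conjuncts from the painting event's description.
(b) Entailed — dropping 'for the team' and generalizing the patient leaves a sub-description the original still satisfies.
(c) Not entailed — Aria examined the flask, not the fence; the fence belongs to the painting event.
(d) Entailed — the narrative places the examining before the painting.
(e) Entailed — the original entails any weakening of itself; this just drops 'behind the house'.
(f) Not entailed — 'with a mallet' adds information not in the original event.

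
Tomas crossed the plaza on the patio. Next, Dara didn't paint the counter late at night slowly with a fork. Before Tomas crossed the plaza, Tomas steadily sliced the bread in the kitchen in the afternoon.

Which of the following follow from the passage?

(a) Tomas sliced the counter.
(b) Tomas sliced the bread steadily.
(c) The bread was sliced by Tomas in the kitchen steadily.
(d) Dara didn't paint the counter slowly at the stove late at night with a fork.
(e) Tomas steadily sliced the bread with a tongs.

(a) Not entailed — Tomas sliced the bread, not the counter; the counter belongs to the painting event.
(b) Entailed — this follows by dropping conjuncts from the slicing event's description.
(c) Entailed — every conjunct here is already in the original slicing event.
(d) Entailed — under negation, adding a further restriction is entailed: if no such painting event occurred, none occurred at the stove either.
(e) Not entailed — 'with a tongs' adds information not in the original event.

(b), (c), (d)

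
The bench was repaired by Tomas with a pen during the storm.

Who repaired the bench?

Tomas

'Tomas' marks the agent of the repairing event.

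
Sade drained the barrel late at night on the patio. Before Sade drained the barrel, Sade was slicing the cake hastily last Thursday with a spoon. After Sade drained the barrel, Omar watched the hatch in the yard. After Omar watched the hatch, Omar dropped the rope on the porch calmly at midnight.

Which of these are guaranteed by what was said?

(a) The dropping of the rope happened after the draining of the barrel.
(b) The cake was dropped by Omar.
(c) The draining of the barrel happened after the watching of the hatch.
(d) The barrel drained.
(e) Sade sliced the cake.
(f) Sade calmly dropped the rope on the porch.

(a), (d)

(a) Entailed — the narrative places the draining before the dropping.
(b) Not entailed — Omar dropped the rope, not the cake; the cake belongs to the slicing event.
(c) Not entailed — the narrative places the draining before the watching, not after.
(d) Entailed — 'Sade drained the barrel' is causative; it entails the inchoative 'the barrel drained'.
(e) Not entailed — 'was slicing' is progressive on an accomplishment; it does not entail the completed 'sliced'.
(f) Not entailed — the passage has Omar dropping the rope, not Sade.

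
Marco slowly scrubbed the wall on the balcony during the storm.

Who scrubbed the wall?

'Marco' marks the agent of the scrubbing event.

Marco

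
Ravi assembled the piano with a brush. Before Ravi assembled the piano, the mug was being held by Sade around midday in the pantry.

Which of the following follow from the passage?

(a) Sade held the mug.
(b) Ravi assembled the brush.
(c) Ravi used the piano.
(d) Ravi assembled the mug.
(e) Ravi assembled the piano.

(a), (e)

(a) Entailed — 'hold' is an activity; 'was holding' entails that some holding happened, so 'held' holds.
(b) Not entailed — the brush is the instrument, not what was assembled.
(c) Not entailed — the piano is the patient, not an instrument — Ravi used a brush.
(d) Not entailed — Ravi assembled the piano, not the mug; the mug belongs to the holding event.
(e) Entailed — dropping 'with a brush' leaves a sub-description the original still satisfies.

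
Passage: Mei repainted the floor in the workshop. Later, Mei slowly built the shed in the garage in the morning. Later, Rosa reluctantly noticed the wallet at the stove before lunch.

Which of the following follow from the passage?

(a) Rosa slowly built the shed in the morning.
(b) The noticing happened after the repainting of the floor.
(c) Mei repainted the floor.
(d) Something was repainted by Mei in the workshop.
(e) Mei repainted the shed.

(a) Not entailed — the passage has Mei building the shed, not Rosa.
(b) Entailed — the narrative places the repainting before the noticing.
(c) Entailed — dropping 'in the workshop' leaves a sub-description the original still satisfies.
(d) Entailed — this follows by dropping conjuncts from the repainting event's description.
(e) Not entailed — Mei repainted the floor, not the shed; the shed belongs to the building event.

(b), (c), (d)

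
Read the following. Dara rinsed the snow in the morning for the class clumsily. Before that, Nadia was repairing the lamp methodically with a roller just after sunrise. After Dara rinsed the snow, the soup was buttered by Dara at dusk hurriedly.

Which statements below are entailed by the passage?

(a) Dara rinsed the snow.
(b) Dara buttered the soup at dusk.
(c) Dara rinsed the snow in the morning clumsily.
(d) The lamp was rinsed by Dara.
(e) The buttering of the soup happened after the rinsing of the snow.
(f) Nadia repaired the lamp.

(a), (b), (c), (e)

(a) Entailed — the original entails any weakening of itself; this just drops 'for the class', 'clumsily', 'in the morning'.
(b) Entailed — the original entails any weakening of itself; this just drops 'hurriedly'.
(c) Entailed — dropping 'for the class' leaves a sub-description the original still satisfies.
(d) Not entailed — Dara rinsed the snow, not the lamp; the lamp belongs to the repairing event.
(e) Entailed — the narrative places the rinsing before the buttering.
(f) Not entailed — 'was repairing' is progressive on an accomplishment; it does not entail the completed 'repaired'.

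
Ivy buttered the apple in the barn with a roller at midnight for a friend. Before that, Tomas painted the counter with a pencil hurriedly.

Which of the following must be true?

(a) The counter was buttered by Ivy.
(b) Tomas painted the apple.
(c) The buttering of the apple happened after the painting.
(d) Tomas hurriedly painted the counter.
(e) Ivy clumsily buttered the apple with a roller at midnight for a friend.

(a) Not entailed — Ivy buttered the apple, not the counter; the counter belongs to the painting event.
(b) Not entailed — Tomas painted the counter, not the apple; the apple belongs to the buttering event.
(c) Entailed — the narrative places the painting before the buttering.
(d) Entailed — every conjunct here is already in the original painting event.
(e) Not entailed — 'clumsily' adds information not in the original event.

(c), (d)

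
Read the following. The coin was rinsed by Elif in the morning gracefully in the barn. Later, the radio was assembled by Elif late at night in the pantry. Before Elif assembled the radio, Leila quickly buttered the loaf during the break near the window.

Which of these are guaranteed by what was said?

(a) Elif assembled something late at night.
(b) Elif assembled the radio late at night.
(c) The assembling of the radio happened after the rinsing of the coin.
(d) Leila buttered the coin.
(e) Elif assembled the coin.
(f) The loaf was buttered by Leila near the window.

(a) Entailed — the original entails any weakening of itself; this just drops 'in the pantry' and generalizes the patient.
(b) Entailed — the original entails any weakening of itself; this just drops 'in the pantry'.
(c) Entailed — the narrative places the rinsing before the assembling.
(d) Not entailed — Leila buttered the loaf, not the coin; the coin belongs to the rinsing event.
(e) Not entailed — Elif assembled the radio, not the coin; the coin belongs to the rinsing event.
(f) Entailed — the original entails any weakening of itself; this just drops 'quickly', 'during the break'.

(a), (b), (c), (f)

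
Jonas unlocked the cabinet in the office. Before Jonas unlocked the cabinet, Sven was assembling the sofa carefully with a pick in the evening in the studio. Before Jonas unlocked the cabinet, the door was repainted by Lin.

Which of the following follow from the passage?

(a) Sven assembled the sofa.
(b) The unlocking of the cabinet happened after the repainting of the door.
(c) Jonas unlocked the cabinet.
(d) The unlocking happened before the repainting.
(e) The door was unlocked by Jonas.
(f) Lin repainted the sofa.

(b), (c)

(a) Not entailed — 'was assembling' is progressive on an accomplishment; it does not entail the completed 'assembled'.
(b) Entailed — the narrative places the repainting before the unlocking.
(c) Entailed — dropping 'in the office' leaves a sub-description the original still satisfies.
(d) Not entailed — the narrative places the repainting before the unlocking, not after.
(e) Not entailed — Jonas unlocked the cabinet, not the door; the door belongs to the repainting event.
(f) Not entailed — Lin repainted the door, not the sofa; the sofa belongs to the assembling event.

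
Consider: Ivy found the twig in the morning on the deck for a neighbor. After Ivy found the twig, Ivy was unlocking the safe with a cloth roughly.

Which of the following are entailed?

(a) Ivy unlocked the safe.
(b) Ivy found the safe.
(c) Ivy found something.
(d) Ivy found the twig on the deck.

(c), (d)

(a) Not entailed — 'was unlocking' is progressive on an accomplishment; it does not entail the completed 'unlocked'.
(b) Not entailed — Ivy found the twig, not the safe; the safe belongs to the unlocking event.
(c) Entailed — every conjunct here is already in the original finding event.
(d) Entailed — every conjunct here is already in the original finding event.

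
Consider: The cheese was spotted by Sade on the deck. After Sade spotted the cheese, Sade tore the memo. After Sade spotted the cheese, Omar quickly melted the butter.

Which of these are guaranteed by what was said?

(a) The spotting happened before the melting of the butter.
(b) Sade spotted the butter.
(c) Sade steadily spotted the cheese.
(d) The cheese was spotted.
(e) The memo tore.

(a) Entailed — the narrative places the spotting before the melting.
(b) Not entailed — Sade spotted the cheese, not the butter; the butter belongs to the melting event.
(c) Not entailed — 'steadily' adds information not in the original event.
(d) Entailed — the original entails any weakening of itself; this just drops 'on the deck' and generalizes the agent.
(e) Entailed — 'Sade tore the memo' is causative; it entails the inchoative 'the memo tore'.

(a), (d), (e)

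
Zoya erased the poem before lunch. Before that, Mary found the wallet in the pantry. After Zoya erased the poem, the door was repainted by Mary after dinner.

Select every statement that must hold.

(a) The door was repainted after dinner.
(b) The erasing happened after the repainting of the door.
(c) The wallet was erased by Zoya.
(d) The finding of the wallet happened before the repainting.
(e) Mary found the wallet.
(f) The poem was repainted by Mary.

(a) Entailed — this follows by dropping conjuncts from the repainting event's description.
(b) Not entailed — the narrative places the erasing before the repainting, not after.
(c) Not entailed — Zoya erased the poem, not the wallet; the wallet belongs to the finding event.
(d) Entailed — the narrative places the finding before the repainting.
(e) Entailed — this follows by dropping conjuncts from the finding event's description.
(f) Not entailed — Mary repainted the door, not the poem; the poem belongs to the erasing event.

(a), (d), (e)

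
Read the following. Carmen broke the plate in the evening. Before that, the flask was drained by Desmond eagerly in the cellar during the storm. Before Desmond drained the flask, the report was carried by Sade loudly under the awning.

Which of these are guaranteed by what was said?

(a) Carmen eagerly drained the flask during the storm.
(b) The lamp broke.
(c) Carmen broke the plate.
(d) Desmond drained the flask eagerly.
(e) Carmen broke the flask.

(c), (d)

(a) Not entailed — the passage has Desmond draining the flask, not Carmen.
(b) Not entailed — the plate is what broke, not the lamp.
(c) Entailed — the original entails any weakening of itself; this just drops 'in the evening'.
(d) Entailed — this follows by dropping conjuncts from the draining event's description.
(e) Not entailed — Carmen broke the plate, not the flask; the flask belongs to the draining event.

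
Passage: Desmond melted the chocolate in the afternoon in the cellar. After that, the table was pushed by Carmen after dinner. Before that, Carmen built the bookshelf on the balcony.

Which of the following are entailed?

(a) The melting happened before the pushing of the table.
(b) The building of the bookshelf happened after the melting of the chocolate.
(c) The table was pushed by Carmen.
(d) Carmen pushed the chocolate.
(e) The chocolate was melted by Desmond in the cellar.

(a), (c), (e)

(a) Entailed — the narrative places the melting before the pushing.
(b) Not entailed — the narrative doesn't order the melting relative to the building.
(c) Entailed — this follows by dropping conjuncts from the pushing event's description.
(d) Not entailed — Carmen pushed the table, not the chocolate; the chocolate belongs to the melting event.
(e) Entailed — dropping 'in the afternoon' leaves a sub-description the original still satisfies.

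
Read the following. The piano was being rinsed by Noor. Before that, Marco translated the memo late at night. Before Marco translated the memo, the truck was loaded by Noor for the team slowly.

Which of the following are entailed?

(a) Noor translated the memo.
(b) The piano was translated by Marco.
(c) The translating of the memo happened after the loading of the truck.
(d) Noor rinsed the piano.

(a) Not entailed — the passage has Marco translating the memo, not Noor.
(b) Not entailed — Marco translated the memo, not the piano; the piano belongs to the rinsing event.
(c) Entailed — the narrative places the loading before the translating.
(d) Entailed — 'rinse' is an activity; 'was rinsing' entails that some rinsing happened, so 'rinsed' holds.

(c), (d)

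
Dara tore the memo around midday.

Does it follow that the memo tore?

'Dara tore the memo' is the causative; it entails the inchoative 'the memo tore'.

yes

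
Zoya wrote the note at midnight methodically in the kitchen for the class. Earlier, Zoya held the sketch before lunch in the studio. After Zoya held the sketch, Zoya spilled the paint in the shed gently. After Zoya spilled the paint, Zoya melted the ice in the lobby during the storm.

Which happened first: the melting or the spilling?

The connectives place the spilling before the melting.

the spilling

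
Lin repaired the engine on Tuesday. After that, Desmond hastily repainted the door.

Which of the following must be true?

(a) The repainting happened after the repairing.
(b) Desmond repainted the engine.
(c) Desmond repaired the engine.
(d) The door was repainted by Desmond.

(a) Entailed — the narrative places the repairing before the repainting.
(b) Not entailed — Desmond repainted the door, not the engine; the engine belongs to the repairing event.
(c) Not entailed — the passage has Lin repairing the engine, not Desmond.
(d) Entailed — every conjunct here is already in the original repainting event.

(a), (d)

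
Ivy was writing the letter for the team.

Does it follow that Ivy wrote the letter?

'was writing' is progressive; for an accomplishment like 'write the letter', it doesn't entail completion.

no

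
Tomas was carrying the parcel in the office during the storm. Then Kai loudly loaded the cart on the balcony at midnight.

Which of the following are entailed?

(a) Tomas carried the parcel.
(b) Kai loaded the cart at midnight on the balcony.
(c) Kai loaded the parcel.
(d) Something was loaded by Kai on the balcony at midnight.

(a), (b), (d)

(a) Entailed — 'carry' is an activity; 'was carrying' entails that some carrying happened, so 'carried' holds.
(b) Entailed — the original entails any weakening of itself; this just drops 'loudly'.
(c) Not entailed — Kai loaded the cart, not the parcel; the parcel belongs to the carrying event.
(d) Entailed — this follows by dropping conjuncts from the loading event's description.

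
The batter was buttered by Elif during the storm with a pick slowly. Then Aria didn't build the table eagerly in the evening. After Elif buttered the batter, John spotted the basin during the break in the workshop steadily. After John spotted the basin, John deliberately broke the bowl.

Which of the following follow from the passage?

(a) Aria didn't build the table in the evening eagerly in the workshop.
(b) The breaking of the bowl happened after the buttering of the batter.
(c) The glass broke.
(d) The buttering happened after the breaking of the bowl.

(a), (b)

(a) Entailed — under negation, adding a further restriction is entailed: if no such building event occurred, none occurred in the workshop either.
(b) Entailed — the narrative places the buttering before the breaking.
(c) Not entailed — the bowl is what broke, not the glass.
(d) Not entailed — the narrative places the buttering before the breaking, not after.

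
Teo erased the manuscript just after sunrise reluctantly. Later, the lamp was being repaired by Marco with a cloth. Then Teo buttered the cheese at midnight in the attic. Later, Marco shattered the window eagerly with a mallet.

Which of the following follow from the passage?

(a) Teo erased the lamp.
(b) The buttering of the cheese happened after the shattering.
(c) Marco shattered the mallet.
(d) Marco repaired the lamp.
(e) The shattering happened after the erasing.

(e)

(a) Not entailed — Teo erased the manuscript, not the lamp; the lamp belongs to the repairing event.
(b) Not entailed — the narrative places the buttering before the shattering, not after.
(c) Not entailed — the mallet is the instrument, not what was shattered.
(d) Not entailed — 'was repairing' is progressive on an accomplishment; it does not entail the completed 'repaired'.
(e) Entailed — the narrative places the erasing before the shattering.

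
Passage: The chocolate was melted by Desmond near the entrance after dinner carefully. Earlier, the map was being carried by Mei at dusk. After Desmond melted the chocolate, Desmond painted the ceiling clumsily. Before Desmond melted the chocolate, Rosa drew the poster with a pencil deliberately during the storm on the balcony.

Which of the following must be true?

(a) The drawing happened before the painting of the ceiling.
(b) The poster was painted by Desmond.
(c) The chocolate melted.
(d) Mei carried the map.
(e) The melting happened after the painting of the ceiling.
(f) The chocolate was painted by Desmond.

(a), (c), (d)

(a) Entailed — the narrative places the drawing before the painting.
(b) Not entailed — Desmond painted the ceiling, not the poster; the poster belongs to the drawing event.
(c) Entailed — 'Desmond melted the chocolate' is causative; it entails the inchoative 'the chocolate melted'.
(d) Entailed — 'carry' is an activity; 'was carrying' entails that some carrying happened, so 'carried' holds.
(e) Not entailed — the narrative places the melting before the painting, not after.
(f) Not entailed — Desmond painted the ceiling, not the chocolate; the chocolate belongs to the melting event.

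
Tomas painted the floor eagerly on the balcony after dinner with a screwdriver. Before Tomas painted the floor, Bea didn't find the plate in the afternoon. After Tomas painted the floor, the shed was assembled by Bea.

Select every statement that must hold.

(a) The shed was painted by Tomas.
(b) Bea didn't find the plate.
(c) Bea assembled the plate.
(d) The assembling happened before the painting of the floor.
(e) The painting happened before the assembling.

(a) Not entailed — Tomas painted the floor, not the shed; the shed belongs to the assembling event.
(b) Not entailed — dropping 'in the afternoon' under negation is not valid — the original leaves open that Bea found the plate some other way.
(c) Not entailed — Bea assembled the shed, not the plate; the plate belongs to the finding event.
(d) Not entailed — the narrative places the painting before the assembling, not after.
(e) Entailed — the narrative places the painting before the assembling.

(e)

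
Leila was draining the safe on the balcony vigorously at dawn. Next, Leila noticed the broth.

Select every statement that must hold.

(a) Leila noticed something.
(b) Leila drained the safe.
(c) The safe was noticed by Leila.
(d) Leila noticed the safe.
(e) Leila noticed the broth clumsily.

(a)

(a) Entailed — generalizing the patient leaves a sub-description the original still satisfies.
(b) Not entailed — 'was draining' is progressive on an accomplishment; it does not entail the completed 'drained'.
(c) Not entailed — Leila noticed the broth, not the safe; the safe belongs to the draining event.
(d) Not entailed — Leila noticed the broth, not the safe; the safe belongs to the draining event.
(e) Not entailed — 'clumsily' adds information not in the original event.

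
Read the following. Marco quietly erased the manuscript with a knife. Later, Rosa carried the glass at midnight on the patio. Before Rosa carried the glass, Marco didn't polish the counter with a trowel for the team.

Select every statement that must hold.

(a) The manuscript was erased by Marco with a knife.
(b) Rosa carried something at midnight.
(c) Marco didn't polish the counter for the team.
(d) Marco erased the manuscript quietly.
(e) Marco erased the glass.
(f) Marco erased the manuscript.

(a) Entailed — the original entails any weakening of itself; this just drops 'quietly'.
(b) Entailed — every conjunct here is already in the original carrying event.
(c) Not entailed — dropping 'with a trowel' under negation is not valid — the original leaves open that Marco polished the counter some other way.
(d) Entailed — the original entails any weakening of itself; this just drops 'with a knife'.
(e) Not entailed — Marco erased the manuscript, not the glass; the glass belongs to the carrying event.
(f) Entailed — dropping 'with a knife', 'quietly' leaves a sub-description the original still satisfies.

(a), (b), (d), (f)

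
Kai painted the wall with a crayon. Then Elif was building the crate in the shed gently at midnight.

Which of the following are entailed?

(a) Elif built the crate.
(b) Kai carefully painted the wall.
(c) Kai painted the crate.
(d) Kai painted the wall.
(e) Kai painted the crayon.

(d)

(a) Not entailed — 'was building' is progressive on an accomplishment; it does not entail the completed 'built'.
(b) Not entailed — 'carefully' adds information not in the original event.
(c) Not entailed — Kai painted the wall, not the crate; the crate belongs to the building event.
(d) Entailed — every conjunct here is already in the original painting event.
(e) Not entailed — the crayon is the instrument, not what was painted.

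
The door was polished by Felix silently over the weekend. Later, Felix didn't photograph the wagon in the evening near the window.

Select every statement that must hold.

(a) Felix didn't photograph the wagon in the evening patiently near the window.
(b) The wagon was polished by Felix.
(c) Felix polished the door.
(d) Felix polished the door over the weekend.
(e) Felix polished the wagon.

(a) Entailed — under negation, adding a further restriction is entailed: if no such photographing event occurred, none occurred patiently either.
(b) Not entailed — Felix polished the door, not the wagon; the wagon belongs to the photographing event.
(c) Entailed — the original entails any weakening of itself; this just drops 'over the weekend', 'silently'.
(d) Entailed — every conjunct here is already in the original polishing event.
(e) Not entailed — Felix polished the door, not the wagon; the wagon belongs to the photographing event.

(a), (c), (d)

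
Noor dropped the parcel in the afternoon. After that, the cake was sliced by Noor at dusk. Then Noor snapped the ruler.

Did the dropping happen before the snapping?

The narrative orders the dropping before the snapping.

yes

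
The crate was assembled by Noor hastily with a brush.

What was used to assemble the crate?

'with a brush' marks the instrument of the assembling event.

a brush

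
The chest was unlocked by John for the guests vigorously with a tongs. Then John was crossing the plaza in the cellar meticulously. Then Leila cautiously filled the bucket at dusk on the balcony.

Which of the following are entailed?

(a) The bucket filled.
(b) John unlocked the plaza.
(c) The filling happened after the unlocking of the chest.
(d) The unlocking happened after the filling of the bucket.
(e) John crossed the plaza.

(a) Entailed — 'Leila filled the bucket' is causative; it entails the inchoative 'the bucket filled'.
(b) Not entailed — John unlocked the chest, not the plaza; the plaza belongs to the crossing event.
(c) Entailed — the narrative places the unlocking before the filling.
(d) Not entailed — the narrative places the unlocking before the filling, not after.
(e) Not entailed — 'was crossing' is progressive on an accomplishment; it does not entail the completed 'crossed'.

(a), (c)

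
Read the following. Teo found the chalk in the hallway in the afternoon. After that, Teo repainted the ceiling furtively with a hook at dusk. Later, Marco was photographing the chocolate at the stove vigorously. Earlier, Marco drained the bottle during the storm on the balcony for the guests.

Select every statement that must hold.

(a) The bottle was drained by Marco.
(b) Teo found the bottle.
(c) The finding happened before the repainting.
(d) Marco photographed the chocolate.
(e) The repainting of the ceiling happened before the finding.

(a), (c)

(a) Entailed — dropping 'on the balcony', 'during the storm', 'for the guests' leaves a sub-description the original still satisfies.
(b) Not entailed — Teo found the chalk, not the bottle; the bottle belongs to the draining event.
(c) Entailed — the narrative places the finding before the repainting.
(d) Not entailed — 'was photographing' is progressive on an accomplishment; it does not entail the completed 'photographed'.
(e) Not entailed — the narrative places the finding before the repainting, not after.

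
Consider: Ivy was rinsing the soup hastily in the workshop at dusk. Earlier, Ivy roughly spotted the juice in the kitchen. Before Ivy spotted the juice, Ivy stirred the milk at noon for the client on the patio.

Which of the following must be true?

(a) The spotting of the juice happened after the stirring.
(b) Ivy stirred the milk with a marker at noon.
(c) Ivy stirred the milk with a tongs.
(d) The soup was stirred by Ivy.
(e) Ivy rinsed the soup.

(a), (e)

(a) Entailed — the narrative places the stirring before the spotting.
(b) Not entailed — 'with a marker' adds information not in the original event.
(c) Not entailed — 'with a tongs' adds information not in the original event.
(d) Not entailed — Ivy stirred the milk, not the soup; the soup belongs to the rinsing event.
(e) Entailed — 'rinse' is an activity; 'was rinsing' entails that some rinsing happened, so 'rinsed' holds.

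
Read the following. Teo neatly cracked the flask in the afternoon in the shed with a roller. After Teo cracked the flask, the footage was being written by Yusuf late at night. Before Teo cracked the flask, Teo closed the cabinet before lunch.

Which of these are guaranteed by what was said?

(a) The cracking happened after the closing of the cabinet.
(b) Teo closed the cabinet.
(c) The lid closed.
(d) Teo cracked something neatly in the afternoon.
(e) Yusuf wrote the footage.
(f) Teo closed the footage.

(a), (b), (d)

(a) Entailed — the narrative places the closing before the cracking.
(b) Entailed — this follows by dropping conjuncts from the closing event's description.
(c) Not entailed — the cabinet is what closed, not the lid.
(d) Entailed — every conjunct here is already in the original cracking event.
(e) Not entailed — 'was writing' is progressive on an accomplishment; it does not entail the completed 'wrote'.
(f) Not entailed — Teo closed the cabinet, not the footage; the footage belongs to the writing event.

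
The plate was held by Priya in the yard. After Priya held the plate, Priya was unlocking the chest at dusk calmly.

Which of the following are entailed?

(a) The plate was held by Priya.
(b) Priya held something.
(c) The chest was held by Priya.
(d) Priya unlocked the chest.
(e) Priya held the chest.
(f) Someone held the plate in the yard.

(a) Entailed — this follows by dropping conjuncts from the holding event's description.
(b) Entailed — this follows by dropping conjuncts from the holding event's description.
(c) Not entailed — Priya held the plate, not the chest; the chest belongs to the unlocking event.
(d) Not entailed — 'was unlocking' is progressive on an accomplishment; it does not entail the completed 'unlocked'.
(e) Not entailed — Priya held the plate, not the chest; the chest belongs to the unlocking event.
(f) Entailed — this follows by dropping conjuncts from the holding event's description.

(a), (b), (f)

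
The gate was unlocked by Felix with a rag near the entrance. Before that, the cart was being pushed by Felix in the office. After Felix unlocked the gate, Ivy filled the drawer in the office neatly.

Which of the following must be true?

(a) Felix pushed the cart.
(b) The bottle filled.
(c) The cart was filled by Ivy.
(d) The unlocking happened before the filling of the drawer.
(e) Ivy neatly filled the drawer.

(a), (d), (e)

(a) Entailed — 'push' is an activity; 'was pushing' entails that some pushing happened, so 'pushed' holds.
(b) Not entailed — the drawer is what filled, not the bottle.
(c) Not entailed — Ivy filled the drawer, not the cart; the cart belongs to the pushing event.
(d) Entailed — the narrative places the unlocking before the filling.
(e) Entailed — every conjunct here is already in the original filling event.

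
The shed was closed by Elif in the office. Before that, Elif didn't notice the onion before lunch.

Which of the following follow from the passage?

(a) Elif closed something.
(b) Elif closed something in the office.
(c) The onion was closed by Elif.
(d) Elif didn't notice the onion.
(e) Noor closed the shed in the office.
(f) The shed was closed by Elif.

(a), (b), (f)

(a) Entailed — the original entails any weakening of itself; this just drops 'in the office' and generalizes the patient.
(b) Entailed — this follows by dropping conjuncts from the closing event's description.
(c) Not entailed — Elif closed the shed, not the onion; the onion belongs to the noticing event.
(d) Not entailed — dropping 'before lunch' under negation is not valid — the original leaves open that Elif noticed the onion some other way.
(e) Not entailed — the passage has Elif closing the shed, not Noor.
(f) Entailed — every conjunct here is already in the original closing event.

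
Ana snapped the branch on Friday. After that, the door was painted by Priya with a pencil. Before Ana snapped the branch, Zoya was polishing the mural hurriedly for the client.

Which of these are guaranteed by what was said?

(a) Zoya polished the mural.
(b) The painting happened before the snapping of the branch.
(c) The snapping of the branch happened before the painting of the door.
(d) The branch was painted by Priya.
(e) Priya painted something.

(a), (c), (e)

(a) Entailed — 'polish' is an activity; 'was polishing' entails that some polishing happened, so 'polished' holds.
(b) Not entailed — the narrative places the snapping before the painting, not after.
(c) Entailed — the narrative places the snapping before the painting.
(d) Not entailed — Priya painted the door, not the branch; the branch belongs to the snapping event.
(e) Entailed — the original entails any weakening of itself; this just drops 'with a pencil' and generalizes the patient.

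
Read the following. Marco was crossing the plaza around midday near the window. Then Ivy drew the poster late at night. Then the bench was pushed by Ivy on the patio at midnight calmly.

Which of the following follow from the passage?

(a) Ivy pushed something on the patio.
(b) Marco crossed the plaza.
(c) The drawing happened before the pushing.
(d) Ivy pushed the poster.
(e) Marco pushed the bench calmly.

(a) Entailed — dropping 'at midnight', 'calmly' and generalizing the patient leaves a sub-description the original still satisfies.
(b) Not entailed — 'was crossing' is progressive on an accomplishment; it does not entail the completed 'crossed'.
(c) Entailed — the narrative places the drawing before the pushing.
(d) Not entailed — Ivy pushed the bench, not the poster; the poster belongs to the drawing event.
(e) Not entailed — the passage has Ivy pushing the bench, not Marco.

(a), (c)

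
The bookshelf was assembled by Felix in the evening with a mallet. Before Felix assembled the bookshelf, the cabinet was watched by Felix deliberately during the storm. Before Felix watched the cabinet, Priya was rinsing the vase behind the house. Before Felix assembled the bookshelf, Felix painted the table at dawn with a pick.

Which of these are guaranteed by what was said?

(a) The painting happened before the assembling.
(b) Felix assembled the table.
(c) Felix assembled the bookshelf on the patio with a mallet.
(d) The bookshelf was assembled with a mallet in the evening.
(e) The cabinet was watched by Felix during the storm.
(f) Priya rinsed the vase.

(a), (d), (e), (f)

(a) Entailed — the narrative places the painting before the assembling.
(b) Not entailed — Felix assembled the bookshelf, not the table; the table belongs to the painting event.
(c) Not entailed — 'on the patio' adds information not in the original event.
(d) Entailed — the original entails any weakening of itself; this just generalizes the agent.
(e) Entailed — this follows by dropping conjuncts from the watching event's description.
(f) Entailed — 'rinse' is an activity; 'was rinsing' entails that some rinsing happened, so 'rinsed' holds.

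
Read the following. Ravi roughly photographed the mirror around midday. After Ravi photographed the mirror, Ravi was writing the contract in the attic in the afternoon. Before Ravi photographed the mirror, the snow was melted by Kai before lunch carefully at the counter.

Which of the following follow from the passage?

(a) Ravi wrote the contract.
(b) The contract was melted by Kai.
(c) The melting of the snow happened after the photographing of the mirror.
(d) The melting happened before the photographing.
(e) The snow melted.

(d), (e)

(a) Not entailed — 'was writing' is progressive on an accomplishment; it does not entail the completed 'wrote'.
(b) Not entailed — Kai melted the snow, not the contract; the contract belongs to the writing event.
(c) Not entailed — the narrative places the melting before the photographing, not after.
(d) Entailed — the narrative places the melting before the photographing.
(e) Entailed — 'Kai melted the snow' is causative; it entails the inchoative 'the snow melted'.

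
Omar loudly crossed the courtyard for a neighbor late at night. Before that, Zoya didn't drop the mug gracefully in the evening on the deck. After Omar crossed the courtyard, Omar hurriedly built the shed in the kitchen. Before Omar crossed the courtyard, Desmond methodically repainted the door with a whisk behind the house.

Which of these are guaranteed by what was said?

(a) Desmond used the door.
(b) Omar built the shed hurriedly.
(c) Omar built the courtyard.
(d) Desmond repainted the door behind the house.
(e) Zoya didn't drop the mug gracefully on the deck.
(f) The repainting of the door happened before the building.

(b), (d), (f)

(a) Not entailed — the door is the patient, not an instrument — Desmond used a whisk.
(b) Entailed — the original entails any weakening of itself; this just drops 'in the kitchen'.
(c) Not entailed — Omar built the shed, not the courtyard; the courtyard belongs to the crossing event.
(d) Entailed — this follows by dropping conjuncts from the repainting event's description.
(e) Not entailed — dropping 'in the evening' under negation is not valid — the original leaves open that Zoya dropped the mug some other way.
(f) Entailed — the narrative places the repainting before the building.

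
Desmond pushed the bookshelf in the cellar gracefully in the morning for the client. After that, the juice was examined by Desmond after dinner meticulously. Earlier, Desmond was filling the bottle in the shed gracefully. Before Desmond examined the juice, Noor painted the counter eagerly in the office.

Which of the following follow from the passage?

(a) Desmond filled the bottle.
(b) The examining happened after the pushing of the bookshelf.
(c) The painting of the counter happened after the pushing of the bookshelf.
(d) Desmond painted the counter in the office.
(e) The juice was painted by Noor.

(b)

(a) Not entailed — 'was filling' is progressive on an accomplishment; it does not entail the completed 'filled'.
(b) Entailed — the narrative places the pushing before the examining.
(c) Not entailed — the narrative doesn't order the pushing relative to the painting.
(d) Not entailed — the passage has Noor painting the counter, not Desmond.
(e) Not entailed — Noor painted the counter, not the juice; the juice belongs to the examining event.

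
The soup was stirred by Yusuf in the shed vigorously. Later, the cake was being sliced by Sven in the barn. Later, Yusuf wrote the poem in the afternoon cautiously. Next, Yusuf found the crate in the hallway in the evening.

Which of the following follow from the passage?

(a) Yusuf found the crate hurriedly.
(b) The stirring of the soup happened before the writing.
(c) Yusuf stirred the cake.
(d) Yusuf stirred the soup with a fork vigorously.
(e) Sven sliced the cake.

(b)

(a) Not entailed — 'hurriedly' adds information not in the original event.
(b) Entailed — the narrative places the stirring before the writing.
(c) Not entailed — Yusuf stirred the soup, not the cake; the cake belongs to the slicing event.
(d) Not entailed — 'with a fork' adds information not in the original event.
(e) Not entailed — 'was slicing' is progressive on an accomplishment; it does not entail the completed 'sliced'.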